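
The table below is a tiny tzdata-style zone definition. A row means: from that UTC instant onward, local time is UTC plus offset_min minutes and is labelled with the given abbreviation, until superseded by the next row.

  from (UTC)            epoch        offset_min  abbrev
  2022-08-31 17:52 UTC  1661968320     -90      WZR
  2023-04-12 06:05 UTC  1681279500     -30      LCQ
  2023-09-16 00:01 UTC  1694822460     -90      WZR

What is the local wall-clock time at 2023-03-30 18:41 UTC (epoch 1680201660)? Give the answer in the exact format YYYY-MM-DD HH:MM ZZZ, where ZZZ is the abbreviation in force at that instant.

Query: 2023-03-30 18:41 UTC
Rule 1/3 (WZR, -01:30): 2022-08-31 17:52 UTC ≤ query < 2023-04-12 06:05 UTC
18·60 + 41 - 90 = 1031 min
1031 = 0·1440 + 1031; 1031 = 17·60 + 11 → 17:11, same day
→ 2023-03-30 17:11 WZR

2023-03-30 17:11 WZR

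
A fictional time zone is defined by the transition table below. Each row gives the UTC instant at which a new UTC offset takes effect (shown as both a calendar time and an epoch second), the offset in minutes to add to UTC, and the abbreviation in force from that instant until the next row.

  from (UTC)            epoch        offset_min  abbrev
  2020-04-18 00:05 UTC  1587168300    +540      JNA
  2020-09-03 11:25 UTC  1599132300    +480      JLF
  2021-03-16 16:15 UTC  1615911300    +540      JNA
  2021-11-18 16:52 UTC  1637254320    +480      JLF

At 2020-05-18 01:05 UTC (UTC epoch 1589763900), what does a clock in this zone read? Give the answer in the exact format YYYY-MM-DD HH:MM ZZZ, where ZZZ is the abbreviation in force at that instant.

2020-05-18 10:05 JNA

Query: 2020-05-18 01:05 UTC
Rule 1/4 (JNA, +09:00): 2020-04-18 00:05 UTC ≤ query < 2020-09-03 11:25 UTC
1·60 + 5 + 540 = 605 min
605 = 0·1440 + 605; 605 = 10·60 + 5 → 10:05, same day
→ 2020-05-18 10:05 JNA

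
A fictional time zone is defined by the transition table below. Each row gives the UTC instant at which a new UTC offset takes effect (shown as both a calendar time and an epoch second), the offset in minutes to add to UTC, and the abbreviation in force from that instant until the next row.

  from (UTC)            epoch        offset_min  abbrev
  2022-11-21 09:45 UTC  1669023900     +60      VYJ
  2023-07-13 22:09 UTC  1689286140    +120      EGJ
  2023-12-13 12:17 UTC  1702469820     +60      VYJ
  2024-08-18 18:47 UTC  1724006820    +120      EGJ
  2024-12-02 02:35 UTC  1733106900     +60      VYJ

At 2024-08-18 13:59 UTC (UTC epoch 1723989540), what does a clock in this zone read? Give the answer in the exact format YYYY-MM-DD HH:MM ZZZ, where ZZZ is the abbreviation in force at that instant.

2024-08-18 14:59 VYJ

Query: 2024-08-18 13:59 UTC
Rule 3/5 (VYJ, +01:00): 2023-12-13 12:17 UTC ≤ query < 2024-08-18 18:47 UTC
13·60 + 59 + 60 = 899 min
899 = 0·1440 + 899; 899 = 14·60 + 59 → 14:59, same day
→ 2024-08-18 14:59 VYJ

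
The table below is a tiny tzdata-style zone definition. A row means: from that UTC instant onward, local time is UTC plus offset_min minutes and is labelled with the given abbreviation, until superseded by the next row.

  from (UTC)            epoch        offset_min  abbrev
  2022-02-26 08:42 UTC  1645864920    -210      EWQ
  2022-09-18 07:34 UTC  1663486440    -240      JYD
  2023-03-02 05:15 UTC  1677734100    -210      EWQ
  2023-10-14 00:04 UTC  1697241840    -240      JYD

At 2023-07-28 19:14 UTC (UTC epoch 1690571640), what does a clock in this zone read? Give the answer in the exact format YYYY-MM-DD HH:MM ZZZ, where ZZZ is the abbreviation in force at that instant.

Query: 2023-07-28 19:14 UTC
Rule 3/4 (EWQ, -03:30): 2023-03-02 05:15 UTC ≤ query < 2023-10-14 00:04 UTC
19·60 + 14 - 210 = 944 min
944 = 0·1440 + 944; 944 = 15·60 + 44 → 15:44, same day
→ 2023-07-28 15:44 EWQ

2023-07-28 15:44 EWQ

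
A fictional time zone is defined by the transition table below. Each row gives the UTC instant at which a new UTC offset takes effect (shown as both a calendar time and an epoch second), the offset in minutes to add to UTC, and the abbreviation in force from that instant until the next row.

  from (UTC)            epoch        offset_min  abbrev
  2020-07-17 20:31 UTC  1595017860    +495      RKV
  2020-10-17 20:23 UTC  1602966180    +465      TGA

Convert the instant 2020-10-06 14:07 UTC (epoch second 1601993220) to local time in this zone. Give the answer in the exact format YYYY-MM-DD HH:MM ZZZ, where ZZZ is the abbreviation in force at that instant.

Query: 2020-10-06 14:07 UTC
Rule 1/2 (RKV, +08:15): 2020-07-17 20:31 UTC ≤ query < 2020-10-17 20:23 UTC
14·60 + 7 + 495 = 1342 min
1342 = 0·1440 + 1342; 1342 = 22·60 + 22 → 22:22, same day
→ 2020-10-06 22:22 RKV

2020-10-06 22:22 RKV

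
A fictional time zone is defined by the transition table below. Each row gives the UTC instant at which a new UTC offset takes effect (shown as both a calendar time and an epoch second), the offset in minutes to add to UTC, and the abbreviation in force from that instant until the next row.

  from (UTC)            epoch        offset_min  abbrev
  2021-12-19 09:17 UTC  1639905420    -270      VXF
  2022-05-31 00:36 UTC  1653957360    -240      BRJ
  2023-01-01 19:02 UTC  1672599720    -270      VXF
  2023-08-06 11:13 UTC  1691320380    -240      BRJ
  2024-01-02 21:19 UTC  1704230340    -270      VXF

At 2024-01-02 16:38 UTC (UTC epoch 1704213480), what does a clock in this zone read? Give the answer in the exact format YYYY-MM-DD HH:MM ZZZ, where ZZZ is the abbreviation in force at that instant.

Query: 2024-01-02 16:38 UTC
Rule 4/5 (BRJ, -04:00): 2023-08-06 11:13 UTC ≤ query < 2024-01-02 21:19 UTC
16·60 + 38 - 240 = 758 min
758 = 0·1440 + 758; 758 = 12·60 + 38 → 12:38, same day
→ 2024-01-02 12:38 BRJ

2024-01-02 12:38 BRJ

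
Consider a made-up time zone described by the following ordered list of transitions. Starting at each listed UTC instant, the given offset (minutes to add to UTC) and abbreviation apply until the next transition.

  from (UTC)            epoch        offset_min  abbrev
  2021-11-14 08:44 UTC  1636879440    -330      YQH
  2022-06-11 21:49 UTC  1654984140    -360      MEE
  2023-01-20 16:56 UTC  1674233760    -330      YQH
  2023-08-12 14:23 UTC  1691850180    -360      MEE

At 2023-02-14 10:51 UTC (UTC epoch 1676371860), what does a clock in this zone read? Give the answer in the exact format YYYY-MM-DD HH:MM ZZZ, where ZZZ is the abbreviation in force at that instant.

2023-02-14 05:21 YQH

Query: 2023-02-14 10:51 UTC
Rule 3/4 (YQH, -05:30): 2023-01-20 16:56 UTC ≤ query < 2023-08-12 14:23 UTC
10·60 + 51 - 330 = 321 min
321 = 0·1440 + 321; 321 = 5·60 + 21 → 05:21, same day
→ 2023-02-14 05:21 YQH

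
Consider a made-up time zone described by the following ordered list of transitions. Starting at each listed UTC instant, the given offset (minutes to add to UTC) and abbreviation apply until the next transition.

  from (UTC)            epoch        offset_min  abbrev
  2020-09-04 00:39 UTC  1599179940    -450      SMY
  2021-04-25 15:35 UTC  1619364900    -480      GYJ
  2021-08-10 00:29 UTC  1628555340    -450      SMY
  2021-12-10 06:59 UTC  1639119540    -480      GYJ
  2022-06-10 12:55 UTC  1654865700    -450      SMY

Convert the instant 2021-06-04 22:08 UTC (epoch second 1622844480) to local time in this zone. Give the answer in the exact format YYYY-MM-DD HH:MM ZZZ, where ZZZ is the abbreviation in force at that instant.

Query: 2021-06-04 22:08 UTC
Rule 2/5 (GYJ, -08:00): 2021-04-25 15:35 UTC ≤ query < 2021-08-10 00:29 UTC
22·60 + 8 - 480 = 848 min
848 = 0·1440 + 848; 848 = 14·60 + 8 → 14:08, same day
→ 2021-06-04 14:08 GYJ

2021-06-04 14:08 GYJ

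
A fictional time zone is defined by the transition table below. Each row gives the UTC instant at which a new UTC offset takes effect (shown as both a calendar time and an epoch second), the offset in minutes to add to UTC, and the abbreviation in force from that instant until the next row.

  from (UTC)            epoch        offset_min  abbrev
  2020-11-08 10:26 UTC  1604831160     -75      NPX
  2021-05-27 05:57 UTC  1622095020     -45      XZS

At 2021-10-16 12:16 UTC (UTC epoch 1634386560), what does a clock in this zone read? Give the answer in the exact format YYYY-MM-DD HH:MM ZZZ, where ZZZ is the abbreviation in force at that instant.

Query: 2021-10-16 12:16 UTC
Rule 2/2 (XZS, -00:45): 2021-05-27 05:57 UTC ≤ query < +∞
12·60 + 16 - 45 = 691 min
691 = 0·1440 + 691; 691 = 11·60 + 31 → 11:31, same day
→ 2021-10-16 11:31 XZS

2021-10-16 11:31 XZS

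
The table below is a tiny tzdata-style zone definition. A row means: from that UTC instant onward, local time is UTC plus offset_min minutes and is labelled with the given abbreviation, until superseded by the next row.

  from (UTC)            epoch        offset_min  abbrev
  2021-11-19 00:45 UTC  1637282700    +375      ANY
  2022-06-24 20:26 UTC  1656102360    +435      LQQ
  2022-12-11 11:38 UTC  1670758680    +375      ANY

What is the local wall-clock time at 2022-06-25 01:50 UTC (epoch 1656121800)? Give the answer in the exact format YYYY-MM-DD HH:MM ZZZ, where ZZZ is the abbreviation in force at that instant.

2022-06-25 09:05 LQQ

Query: 2022-06-25 01:50 UTC
Rule 2/3 (LQQ, +07:15): 2022-06-24 20:26 UTC ≤ query < 2022-12-11 11:38 UTC
1·60 + 50 + 435 = 545 min
545 = 0·1440 + 545; 545 = 9·60 + 5 → 09:05, same day
→ 2022-06-25 09:05 LQQ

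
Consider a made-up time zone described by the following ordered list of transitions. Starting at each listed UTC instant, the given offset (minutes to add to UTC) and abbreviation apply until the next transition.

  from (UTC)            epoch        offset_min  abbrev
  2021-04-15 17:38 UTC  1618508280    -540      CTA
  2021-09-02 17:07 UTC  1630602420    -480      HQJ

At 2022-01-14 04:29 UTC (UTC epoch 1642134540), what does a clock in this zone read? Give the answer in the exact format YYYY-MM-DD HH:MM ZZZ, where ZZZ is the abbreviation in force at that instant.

Query: 2022-01-14 04:29 UTC
Rule 2/2 (HQJ, -08:00): 2021-09-02 17:07 UTC ≤ query < +∞
4·60 + 29 - 480 = -211 min
-211 = -1·1440 + 1229; 1229 = 20·60 + 29 → 20:29, 2022-01-14 - 1 day = 2022-01-13
→ 2022-01-13 20:29 HQJ

2022-01-13 20:29 HQJ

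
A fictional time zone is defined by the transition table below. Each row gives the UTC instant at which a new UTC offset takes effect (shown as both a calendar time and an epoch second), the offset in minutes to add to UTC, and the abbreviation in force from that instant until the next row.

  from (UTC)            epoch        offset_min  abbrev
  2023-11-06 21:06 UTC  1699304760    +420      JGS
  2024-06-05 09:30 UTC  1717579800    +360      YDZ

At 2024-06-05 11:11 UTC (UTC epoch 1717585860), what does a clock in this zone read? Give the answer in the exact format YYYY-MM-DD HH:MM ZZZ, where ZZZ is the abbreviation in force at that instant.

2024-06-05 17:11 YDZ

Query: 2024-06-05 11:11 UTC
Rule 2/2 (YDZ, +06:00): 2024-06-05 09:30 UTC ≤ query < +∞
11·60 + 11 + 360 = 1031 min
1031 = 0·1440 + 1031; 1031 = 17·60 + 11 → 17:11, same day
→ 2024-06-05 17:11 YDZ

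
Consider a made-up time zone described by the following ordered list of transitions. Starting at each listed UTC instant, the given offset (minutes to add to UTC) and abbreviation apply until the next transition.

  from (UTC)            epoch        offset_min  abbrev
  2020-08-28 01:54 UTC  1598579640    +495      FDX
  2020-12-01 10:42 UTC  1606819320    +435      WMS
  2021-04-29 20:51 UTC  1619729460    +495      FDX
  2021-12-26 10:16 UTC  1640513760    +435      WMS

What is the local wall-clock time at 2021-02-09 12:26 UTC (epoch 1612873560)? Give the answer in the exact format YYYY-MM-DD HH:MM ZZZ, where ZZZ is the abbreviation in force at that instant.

Query: 2021-02-09 12:26 UTC
Rule 2/4 (WMS, +07:15): 2020-12-01 10:42 UTC ≤ query < 2021-04-29 20:51 UTC
12·60 + 26 + 435 = 1181 min
1181 = 0·1440 + 1181; 1181 = 19·60 + 41 → 19:41, same day
→ 2021-02-09 19:41 WMS

2021-02-09 19:41 WMS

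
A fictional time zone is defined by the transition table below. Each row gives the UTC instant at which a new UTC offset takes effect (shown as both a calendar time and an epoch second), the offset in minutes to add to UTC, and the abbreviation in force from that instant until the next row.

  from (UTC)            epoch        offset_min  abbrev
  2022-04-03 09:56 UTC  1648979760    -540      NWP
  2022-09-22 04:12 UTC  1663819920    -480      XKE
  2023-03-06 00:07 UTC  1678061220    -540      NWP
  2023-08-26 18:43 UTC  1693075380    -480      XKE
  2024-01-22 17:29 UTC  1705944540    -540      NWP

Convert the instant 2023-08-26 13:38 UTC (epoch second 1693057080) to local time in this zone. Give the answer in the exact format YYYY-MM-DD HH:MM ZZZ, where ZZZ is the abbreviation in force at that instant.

2023-08-26 04:38 NWP

Query: 2023-08-26 13:38 UTC
Rule 3/5 (NWP, -09:00): 2023-03-06 00:07 UTC ≤ query < 2023-08-26 18:43 UTC
13·60 + 38 - 540 = 278 min
278 = 0·1440 + 278; 278 = 4·60 + 38 → 04:38, same day
→ 2023-08-26 04:38 NWP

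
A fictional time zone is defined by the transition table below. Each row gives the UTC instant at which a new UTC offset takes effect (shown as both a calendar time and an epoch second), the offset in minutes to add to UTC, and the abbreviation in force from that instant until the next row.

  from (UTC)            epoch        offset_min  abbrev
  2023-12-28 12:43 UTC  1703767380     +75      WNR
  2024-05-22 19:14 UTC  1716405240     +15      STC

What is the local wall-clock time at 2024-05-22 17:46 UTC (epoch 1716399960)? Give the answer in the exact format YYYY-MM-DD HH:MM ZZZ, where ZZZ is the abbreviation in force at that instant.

Query: 2024-05-22 17:46 UTC
Rule 1/2 (WNR, +01:15): 2023-12-28 12:43 UTC ≤ query < 2024-05-22 19:14 UTC
17·60 + 46 + 75 = 1141 min
1141 = 0·1440 + 1141; 1141 = 19·60 + 1 → 19:01, same day
→ 2024-05-22 19:01 WNR

2024-05-22 19:01 WNR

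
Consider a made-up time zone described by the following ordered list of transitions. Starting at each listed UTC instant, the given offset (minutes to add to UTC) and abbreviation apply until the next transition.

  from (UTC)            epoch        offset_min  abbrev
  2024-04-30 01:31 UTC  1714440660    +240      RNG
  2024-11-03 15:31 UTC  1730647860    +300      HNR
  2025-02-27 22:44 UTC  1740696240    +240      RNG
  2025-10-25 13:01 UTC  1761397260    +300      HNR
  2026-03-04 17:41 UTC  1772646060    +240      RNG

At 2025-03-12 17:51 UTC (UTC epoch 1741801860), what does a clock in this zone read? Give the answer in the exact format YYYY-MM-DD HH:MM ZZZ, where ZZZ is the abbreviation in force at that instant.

2025-03-12 21:51 RNG

Query: 2025-03-12 17:51 UTC
Rule 3/5 (RNG, +04:00): 2025-02-27 22:44 UTC ≤ query < 2025-10-25 13:01 UTC
17·60 + 51 + 240 = 1311 min
1311 = 0·1440 + 1311; 1311 = 21·60 + 51 → 21:51, same day
→ 2025-03-12 21:51 RNG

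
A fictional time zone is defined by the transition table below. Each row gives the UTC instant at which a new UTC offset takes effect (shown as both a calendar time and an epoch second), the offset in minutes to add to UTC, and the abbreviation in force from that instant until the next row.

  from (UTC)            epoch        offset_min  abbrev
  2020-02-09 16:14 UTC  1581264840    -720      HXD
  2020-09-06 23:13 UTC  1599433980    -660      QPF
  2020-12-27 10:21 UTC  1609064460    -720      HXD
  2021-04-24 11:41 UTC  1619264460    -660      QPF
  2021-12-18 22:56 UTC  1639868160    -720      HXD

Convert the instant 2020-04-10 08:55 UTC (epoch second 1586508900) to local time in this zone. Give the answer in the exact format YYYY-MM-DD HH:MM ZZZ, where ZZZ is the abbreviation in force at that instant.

Query: 2020-04-10 08:55 UTC
Rule 1/5 (HXD, -12:00): 2020-02-09 16:14 UTC ≤ query < 2020-09-06 23:13 UTC
8·60 + 55 - 720 = -185 min
-185 = -1·1440 + 1255; 1255 = 20·60 + 55 → 20:55, 2020-04-10 - 1 day = 2020-04-09
→ 2020-04-09 20:55 HXD

2020-04-09 20:55 HXD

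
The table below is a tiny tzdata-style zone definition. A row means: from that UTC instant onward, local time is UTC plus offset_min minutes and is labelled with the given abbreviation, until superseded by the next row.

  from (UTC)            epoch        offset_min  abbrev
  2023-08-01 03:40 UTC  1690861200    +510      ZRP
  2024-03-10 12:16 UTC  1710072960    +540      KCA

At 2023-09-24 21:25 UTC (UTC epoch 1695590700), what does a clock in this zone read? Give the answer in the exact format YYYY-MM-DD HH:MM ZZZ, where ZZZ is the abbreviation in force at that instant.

2023-09-25 05:55 ZRP

Query: 2023-09-24 21:25 UTC
Rule 1/2 (ZRP, +08:30): 2023-08-01 03:40 UTC ≤ query < 2024-03-10 12:16 UTC
21·60 + 25 + 510 = 1795 min
1795 = 1·1440 + 355; 355 = 5·60 + 55 → 05:55, 2023-09-24 + 1 day = 2023-09-25
→ 2023-09-25 05:55 ZRP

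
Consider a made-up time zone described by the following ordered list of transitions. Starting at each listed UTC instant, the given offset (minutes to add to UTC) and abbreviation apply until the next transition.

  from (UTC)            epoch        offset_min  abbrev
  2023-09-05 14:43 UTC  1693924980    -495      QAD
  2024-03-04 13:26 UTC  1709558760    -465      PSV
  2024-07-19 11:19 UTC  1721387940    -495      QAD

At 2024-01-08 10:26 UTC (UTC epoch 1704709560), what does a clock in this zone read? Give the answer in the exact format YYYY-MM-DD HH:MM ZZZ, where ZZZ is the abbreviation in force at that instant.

Query: 2024-01-08 10:26 UTC
Rule 1/3 (QAD, -08:15): 2023-09-05 14:43 UTC ≤ query < 2024-03-04 13:26 UTC
10·60 + 26 - 495 = 131 min
131 = 0·1440 + 131; 131 = 2·60 + 11 → 02:11, same day
→ 2024-01-08 02:11 QAD

2024-01-08 02:11 QAD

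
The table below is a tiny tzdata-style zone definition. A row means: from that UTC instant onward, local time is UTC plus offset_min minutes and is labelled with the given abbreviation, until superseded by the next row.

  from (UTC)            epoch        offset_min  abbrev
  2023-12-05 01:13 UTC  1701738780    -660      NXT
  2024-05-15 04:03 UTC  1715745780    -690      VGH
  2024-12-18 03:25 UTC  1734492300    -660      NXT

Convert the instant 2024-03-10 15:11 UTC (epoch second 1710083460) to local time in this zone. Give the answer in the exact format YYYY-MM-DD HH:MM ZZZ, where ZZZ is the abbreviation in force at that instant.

Query: 2024-03-10 15:11 UTC
Rule 1/3 (NXT, -11:00): 2023-12-05 01:13 UTC ≤ query < 2024-05-15 04:03 UTC
15·60 + 11 - 660 = 251 min
251 = 0·1440 + 251; 251 = 4·60 + 11 → 04:11, same day
→ 2024-03-10 04:11 NXT

2024-03-10 04:11 NXT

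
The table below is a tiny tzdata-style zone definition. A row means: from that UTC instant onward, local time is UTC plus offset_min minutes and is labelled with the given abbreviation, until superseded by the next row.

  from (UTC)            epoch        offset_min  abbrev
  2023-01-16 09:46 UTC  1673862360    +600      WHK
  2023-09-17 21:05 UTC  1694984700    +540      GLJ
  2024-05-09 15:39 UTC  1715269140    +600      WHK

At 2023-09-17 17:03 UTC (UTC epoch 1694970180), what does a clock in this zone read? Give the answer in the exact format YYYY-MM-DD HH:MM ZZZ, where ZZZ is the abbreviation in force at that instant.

Query: 2023-09-17 17:03 UTC
Rule 1/3 (WHK, +10:00): 2023-01-16 09:46 UTC ≤ query < 2023-09-17 21:05 UTC
17·60 + 3 + 600 = 1623 min
1623 = 1·1440 + 183; 183 = 3·60 + 3 → 03:03, 2023-09-17 + 1 day = 2023-09-18
→ 2023-09-18 03:03 WHK

2023-09-18 03:03 WHK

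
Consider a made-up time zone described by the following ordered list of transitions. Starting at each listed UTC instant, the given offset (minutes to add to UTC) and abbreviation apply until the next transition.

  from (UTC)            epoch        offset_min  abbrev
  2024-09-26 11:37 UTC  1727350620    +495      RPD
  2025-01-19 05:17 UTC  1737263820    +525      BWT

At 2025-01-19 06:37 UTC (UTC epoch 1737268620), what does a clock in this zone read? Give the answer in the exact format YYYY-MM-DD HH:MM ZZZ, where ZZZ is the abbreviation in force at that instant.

2025-01-19 15:22 BWT

Query: 2025-01-19 06:37 UTC
Rule 2/2 (BWT, +08:45): 2025-01-19 05:17 UTC ≤ query < +∞
6·60 + 37 + 525 = 922 min
922 = 0·1440 + 922; 922 = 15·60 + 22 → 15:22, same day
→ 2025-01-19 15:22 BWT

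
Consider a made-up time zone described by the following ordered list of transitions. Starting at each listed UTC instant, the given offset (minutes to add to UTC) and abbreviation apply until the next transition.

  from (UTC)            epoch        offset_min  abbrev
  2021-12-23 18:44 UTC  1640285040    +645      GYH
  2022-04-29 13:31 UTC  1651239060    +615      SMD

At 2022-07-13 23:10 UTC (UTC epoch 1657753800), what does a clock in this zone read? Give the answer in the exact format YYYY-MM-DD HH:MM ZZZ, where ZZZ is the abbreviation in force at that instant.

2022-07-14 09:25 SMD

Query: 2022-07-13 23:10 UTC
Rule 2/2 (SMD, +10:15): 2022-04-29 13:31 UTC ≤ query < +∞
23·60 + 10 + 615 = 2005 min
2005 = 1·1440 + 565; 565 = 9·60 + 25 → 09:25, 2022-07-13 + 1 day = 2022-07-14
→ 2022-07-14 09:25 SMD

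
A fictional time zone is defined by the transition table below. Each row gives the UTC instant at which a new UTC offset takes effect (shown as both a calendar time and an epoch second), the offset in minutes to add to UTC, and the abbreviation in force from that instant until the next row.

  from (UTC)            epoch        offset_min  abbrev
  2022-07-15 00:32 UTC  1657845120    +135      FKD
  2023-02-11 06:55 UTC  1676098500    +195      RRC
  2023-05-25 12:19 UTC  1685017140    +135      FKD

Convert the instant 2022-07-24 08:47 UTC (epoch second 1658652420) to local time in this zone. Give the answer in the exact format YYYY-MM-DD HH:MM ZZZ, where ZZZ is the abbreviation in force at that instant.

2022-07-24 11:02 FKD

Query: 2022-07-24 08:47 UTC
Rule 1/3 (FKD, +02:15): 2022-07-15 00:32 UTC ≤ query < 2023-02-11 06:55 UTC
8·60 + 47 + 135 = 662 min
662 = 0·1440 + 662; 662 = 11·60 + 2 → 11:02, same day
→ 2022-07-24 11:02 FKD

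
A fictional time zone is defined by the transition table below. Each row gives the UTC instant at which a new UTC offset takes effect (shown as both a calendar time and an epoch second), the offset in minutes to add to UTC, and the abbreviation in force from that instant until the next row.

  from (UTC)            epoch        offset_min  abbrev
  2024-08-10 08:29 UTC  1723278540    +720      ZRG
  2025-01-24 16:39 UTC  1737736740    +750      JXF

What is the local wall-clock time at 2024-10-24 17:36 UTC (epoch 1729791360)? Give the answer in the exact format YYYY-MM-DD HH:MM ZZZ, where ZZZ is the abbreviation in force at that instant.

Query: 2024-10-24 17:36 UTC
Rule 1/2 (ZRG, +12:00): 2024-08-10 08:29 UTC ≤ query < 2025-01-24 16:39 UTC
17·60 + 36 + 720 = 1776 min
1776 = 1·1440 + 336; 336 = 5·60 + 36 → 05:36, 2024-10-24 + 1 day = 2024-10-25
→ 2024-10-25 05:36 ZRG

2024-10-25 05:36 ZRG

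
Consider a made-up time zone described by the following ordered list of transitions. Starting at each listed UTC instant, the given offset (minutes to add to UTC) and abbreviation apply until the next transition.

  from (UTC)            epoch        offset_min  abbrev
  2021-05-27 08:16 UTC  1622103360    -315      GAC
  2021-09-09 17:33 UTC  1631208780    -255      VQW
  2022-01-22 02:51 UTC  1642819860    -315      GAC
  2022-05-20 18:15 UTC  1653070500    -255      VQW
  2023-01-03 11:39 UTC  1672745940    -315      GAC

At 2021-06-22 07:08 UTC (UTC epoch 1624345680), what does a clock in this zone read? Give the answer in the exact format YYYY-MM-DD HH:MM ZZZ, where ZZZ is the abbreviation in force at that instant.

2021-06-22 01:53 GAC

Query: 2021-06-22 07:08 UTC
Rule 1/5 (GAC, -05:15): 2021-05-27 08:16 UTC ≤ query < 2021-09-09 17:33 UTC
7·60 + 8 - 315 = 113 min
113 = 0·1440 + 113; 113 = 1·60 + 53 → 01:53, same day
→ 2021-06-22 01:53 GAC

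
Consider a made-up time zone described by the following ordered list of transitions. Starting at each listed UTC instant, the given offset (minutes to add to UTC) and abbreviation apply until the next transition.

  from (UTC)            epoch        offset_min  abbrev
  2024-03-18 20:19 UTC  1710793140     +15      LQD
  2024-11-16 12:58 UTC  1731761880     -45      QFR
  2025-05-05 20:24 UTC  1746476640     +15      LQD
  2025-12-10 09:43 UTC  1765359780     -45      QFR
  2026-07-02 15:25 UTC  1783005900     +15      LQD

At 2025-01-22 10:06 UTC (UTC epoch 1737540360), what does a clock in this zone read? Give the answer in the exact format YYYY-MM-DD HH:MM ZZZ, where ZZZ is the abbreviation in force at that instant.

Query: 2025-01-22 10:06 UTC
Rule 2/5 (QFR, -00:45): 2024-11-16 12:58 UTC ≤ query < 2025-05-05 20:24 UTC
10·60 + 6 - 45 = 561 min
561 = 0·1440 + 561; 561 = 9·60 + 21 → 09:21, same day
→ 2025-01-22 09:21 QFR

2025-01-22 09:21 QFR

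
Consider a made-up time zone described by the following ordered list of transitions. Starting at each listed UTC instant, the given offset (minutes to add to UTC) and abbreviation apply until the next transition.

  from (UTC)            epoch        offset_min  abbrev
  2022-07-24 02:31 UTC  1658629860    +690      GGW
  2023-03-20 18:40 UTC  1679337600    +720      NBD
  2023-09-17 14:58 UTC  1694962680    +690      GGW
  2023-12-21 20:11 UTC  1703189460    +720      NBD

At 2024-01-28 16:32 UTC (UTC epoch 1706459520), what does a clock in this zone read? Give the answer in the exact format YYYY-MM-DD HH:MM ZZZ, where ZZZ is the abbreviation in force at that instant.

Query: 2024-01-28 16:32 UTC
Rule 4/4 (NBD, +12:00): 2023-12-21 20:11 UTC ≤ query < +∞
16·60 + 32 + 720 = 1712 min
1712 = 1·1440 + 272; 272 = 4·60 + 32 → 04:32, 2024-01-28 + 1 day = 2024-01-29
→ 2024-01-29 04:32 NBD

2024-01-29 04:32 NBD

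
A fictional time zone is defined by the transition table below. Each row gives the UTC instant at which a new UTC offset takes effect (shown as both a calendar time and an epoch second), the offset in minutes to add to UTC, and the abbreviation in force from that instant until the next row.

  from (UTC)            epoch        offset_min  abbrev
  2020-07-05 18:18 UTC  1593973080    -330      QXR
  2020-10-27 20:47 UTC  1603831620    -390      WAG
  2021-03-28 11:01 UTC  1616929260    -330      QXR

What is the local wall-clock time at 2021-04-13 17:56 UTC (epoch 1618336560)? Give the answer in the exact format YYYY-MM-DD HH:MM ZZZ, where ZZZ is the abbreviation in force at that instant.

Query: 2021-04-13 17:56 UTC
Rule 3/3 (QXR, -05:30): 2021-03-28 11:01 UTC ≤ query < +∞
17·60 + 56 - 330 = 746 min
746 = 0·1440 + 746; 746 = 12·60 + 26 → 12:26, same day
→ 2021-04-13 12:26 QXR

2021-04-13 12:26 QXR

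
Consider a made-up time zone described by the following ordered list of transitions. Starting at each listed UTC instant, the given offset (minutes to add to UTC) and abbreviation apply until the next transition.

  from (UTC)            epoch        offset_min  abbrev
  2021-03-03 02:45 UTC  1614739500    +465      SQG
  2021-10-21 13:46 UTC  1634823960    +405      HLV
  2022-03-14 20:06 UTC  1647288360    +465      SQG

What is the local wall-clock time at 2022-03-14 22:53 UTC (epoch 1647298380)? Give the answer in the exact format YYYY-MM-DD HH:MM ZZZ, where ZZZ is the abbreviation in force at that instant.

2022-03-15 06:38 SQG

Query: 2022-03-14 22:53 UTC
Rule 3/3 (SQG, +07:45): 2022-03-14 20:06 UTC ≤ query < +∞
22·60 + 53 + 465 = 1838 min
1838 = 1·1440 + 398; 398 = 6·60 + 38 → 06:38, 2022-03-14 + 1 day = 2022-03-15
→ 2022-03-15 06:38 SQG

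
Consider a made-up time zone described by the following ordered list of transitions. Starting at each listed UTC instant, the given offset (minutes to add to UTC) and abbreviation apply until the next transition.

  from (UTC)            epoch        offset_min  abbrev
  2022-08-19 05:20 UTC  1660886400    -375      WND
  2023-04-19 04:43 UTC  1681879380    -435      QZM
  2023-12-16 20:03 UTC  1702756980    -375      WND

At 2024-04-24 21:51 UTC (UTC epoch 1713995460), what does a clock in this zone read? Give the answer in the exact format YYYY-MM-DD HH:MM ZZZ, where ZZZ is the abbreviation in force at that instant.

Query: 2024-04-24 21:51 UTC
Rule 3/3 (WND, -06:15): 2023-12-16 20:03 UTC ≤ query < +∞
21·60 + 51 - 375 = 936 min
936 = 0·1440 + 936; 936 = 15·60 + 36 → 15:36, same day
→ 2024-04-24 15:36 WND

2024-04-24 15:36 WND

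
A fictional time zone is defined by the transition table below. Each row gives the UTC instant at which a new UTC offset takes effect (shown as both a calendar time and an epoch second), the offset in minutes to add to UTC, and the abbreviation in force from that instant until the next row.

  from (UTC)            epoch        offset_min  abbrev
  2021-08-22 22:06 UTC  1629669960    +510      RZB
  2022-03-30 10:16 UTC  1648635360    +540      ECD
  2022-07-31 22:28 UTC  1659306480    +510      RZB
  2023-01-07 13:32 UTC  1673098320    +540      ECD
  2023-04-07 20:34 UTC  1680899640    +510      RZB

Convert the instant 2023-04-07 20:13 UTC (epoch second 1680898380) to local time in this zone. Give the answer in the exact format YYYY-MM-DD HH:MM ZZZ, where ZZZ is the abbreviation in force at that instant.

2023-04-08 05:13 ECD

Query: 2023-04-07 20:13 UTC
Rule 4/5 (ECD, +09:00): 2023-01-07 13:32 UTC ≤ query < 2023-04-07 20:34 UTC
20·60 + 13 + 540 = 1753 min
1753 = 1·1440 + 313; 313 = 5·60 + 13 → 05:13, 2023-04-07 + 1 day = 2023-04-08
→ 2023-04-08 05:13 ECD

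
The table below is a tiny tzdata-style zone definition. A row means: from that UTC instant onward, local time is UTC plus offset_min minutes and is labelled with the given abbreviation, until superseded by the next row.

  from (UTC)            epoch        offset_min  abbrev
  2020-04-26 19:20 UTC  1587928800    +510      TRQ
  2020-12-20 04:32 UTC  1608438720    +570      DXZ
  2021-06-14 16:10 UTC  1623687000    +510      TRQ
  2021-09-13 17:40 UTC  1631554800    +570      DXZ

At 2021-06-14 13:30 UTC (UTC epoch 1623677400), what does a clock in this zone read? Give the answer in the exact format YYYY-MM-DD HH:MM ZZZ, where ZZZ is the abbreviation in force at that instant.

2021-06-14 23:00 DXZ

Query: 2021-06-14 13:30 UTC
Rule 2/4 (DXZ, +09:30): 2020-12-20 04:32 UTC ≤ query < 2021-06-14 16:10 UTC
13·60 + 30 + 570 = 1380 min
1380 = 0·1440 + 1380; 1380 = 23·60 + 0 → 23:00, same day
→ 2021-06-14 23:00 DXZ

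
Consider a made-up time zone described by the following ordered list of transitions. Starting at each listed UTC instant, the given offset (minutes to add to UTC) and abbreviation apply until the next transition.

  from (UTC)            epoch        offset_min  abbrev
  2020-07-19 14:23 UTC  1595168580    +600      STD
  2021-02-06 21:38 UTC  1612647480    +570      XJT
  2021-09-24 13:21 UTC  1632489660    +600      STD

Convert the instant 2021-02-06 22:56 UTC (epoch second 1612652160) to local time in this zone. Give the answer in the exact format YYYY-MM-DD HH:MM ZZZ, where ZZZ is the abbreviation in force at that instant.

Query: 2021-02-06 22:56 UTC
Rule 2/3 (XJT, +09:30): 2021-02-06 21:38 UTC ≤ query < 2021-09-24 13:21 UTC
22·60 + 56 + 570 = 1946 min
1946 = 1·1440 + 506; 506 = 8·60 + 26 → 08:26, 2021-02-06 + 1 day = 2021-02-07
→ 2021-02-07 08:26 XJT

2021-02-07 08:26 XJT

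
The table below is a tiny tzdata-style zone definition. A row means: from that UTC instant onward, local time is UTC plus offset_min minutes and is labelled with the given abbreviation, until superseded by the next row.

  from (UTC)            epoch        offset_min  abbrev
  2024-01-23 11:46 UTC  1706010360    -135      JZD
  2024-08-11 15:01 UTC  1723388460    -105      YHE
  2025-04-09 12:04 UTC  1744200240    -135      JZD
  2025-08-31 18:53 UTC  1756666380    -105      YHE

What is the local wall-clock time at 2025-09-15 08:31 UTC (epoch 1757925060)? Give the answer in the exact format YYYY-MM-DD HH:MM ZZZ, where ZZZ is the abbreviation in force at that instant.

2025-09-15 06:46 YHE

Query: 2025-09-15 08:31 UTC
Rule 4/4 (YHE, -01:45): 2025-08-31 18:53 UTC ≤ query < +∞
8·60 + 31 - 105 = 406 min
406 = 0·1440 + 406; 406 = 6·60 + 46 → 06:46, same day
→ 2025-09-15 06:46 YHE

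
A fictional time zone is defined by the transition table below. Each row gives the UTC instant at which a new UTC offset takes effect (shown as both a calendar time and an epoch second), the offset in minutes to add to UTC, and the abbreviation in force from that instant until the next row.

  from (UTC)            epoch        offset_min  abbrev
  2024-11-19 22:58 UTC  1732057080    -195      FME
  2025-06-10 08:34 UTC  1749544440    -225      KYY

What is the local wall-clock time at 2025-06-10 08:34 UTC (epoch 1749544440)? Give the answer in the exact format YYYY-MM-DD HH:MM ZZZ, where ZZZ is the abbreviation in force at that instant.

Query: 2025-06-10 08:34 UTC
Rule 2/2 (KYY, -03:45): 2025-06-10 08:34 UTC ≤ query < +∞
8·60 + 34 - 225 = 289 min
289 = 0·1440 + 289; 289 = 4·60 + 49 → 04:49, same day
→ 2025-06-10 04:49 KYY

2025-06-10 04:49 KYY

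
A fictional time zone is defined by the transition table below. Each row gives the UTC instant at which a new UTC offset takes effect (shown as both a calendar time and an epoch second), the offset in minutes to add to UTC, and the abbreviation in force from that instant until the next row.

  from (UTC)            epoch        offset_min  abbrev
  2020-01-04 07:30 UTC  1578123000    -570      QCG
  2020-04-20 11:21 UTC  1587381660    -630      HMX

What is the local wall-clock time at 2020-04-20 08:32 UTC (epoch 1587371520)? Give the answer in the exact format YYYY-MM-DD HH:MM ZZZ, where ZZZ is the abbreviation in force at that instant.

2020-04-19 23:02 QCG

Query: 2020-04-20 08:32 UTC
Rule 1/2 (QCG, -09:30): 2020-01-04 07:30 UTC ≤ query < 2020-04-20 11:21 UTC
8·60 + 32 - 570 = -58 min
-58 = -1·1440 + 1382; 1382 = 23·60 + 2 → 23:02, 2020-04-20 - 1 day = 2020-04-19
→ 2020-04-19 23:02 QCG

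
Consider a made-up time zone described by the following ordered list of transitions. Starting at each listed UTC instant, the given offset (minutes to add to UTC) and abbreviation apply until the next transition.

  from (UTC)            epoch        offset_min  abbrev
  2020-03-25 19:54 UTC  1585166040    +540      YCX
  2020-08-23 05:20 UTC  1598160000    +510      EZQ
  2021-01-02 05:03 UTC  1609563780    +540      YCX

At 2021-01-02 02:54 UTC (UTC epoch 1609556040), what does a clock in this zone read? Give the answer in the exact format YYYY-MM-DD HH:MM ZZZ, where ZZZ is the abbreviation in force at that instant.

Query: 2021-01-02 02:54 UTC
Rule 2/3 (EZQ, +08:30): 2020-08-23 05:20 UTC ≤ query < 2021-01-02 05:03 UTC
2·60 + 54 + 510 = 684 min
684 = 0·1440 + 684; 684 = 11·60 + 24 → 11:24, same day
→ 2021-01-02 11:24 EZQ

2021-01-02 11:24 EZQ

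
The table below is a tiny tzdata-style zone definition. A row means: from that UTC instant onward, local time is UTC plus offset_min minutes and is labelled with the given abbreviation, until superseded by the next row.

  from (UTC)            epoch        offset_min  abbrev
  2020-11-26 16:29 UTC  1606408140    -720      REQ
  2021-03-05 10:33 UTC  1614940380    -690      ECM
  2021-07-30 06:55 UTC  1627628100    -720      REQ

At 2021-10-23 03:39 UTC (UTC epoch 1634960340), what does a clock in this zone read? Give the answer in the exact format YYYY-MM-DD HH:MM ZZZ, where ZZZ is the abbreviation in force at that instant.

2021-10-22 15:39 REQ

Query: 2021-10-23 03:39 UTC
Rule 3/3 (REQ, -12:00): 2021-07-30 06:55 UTC ≤ query < +∞
3·60 + 39 - 720 = -501 min
-501 = -1·1440 + 939; 939 = 15·60 + 39 → 15:39, 2021-10-23 - 1 day = 2021-10-22
→ 2021-10-22 15:39 REQ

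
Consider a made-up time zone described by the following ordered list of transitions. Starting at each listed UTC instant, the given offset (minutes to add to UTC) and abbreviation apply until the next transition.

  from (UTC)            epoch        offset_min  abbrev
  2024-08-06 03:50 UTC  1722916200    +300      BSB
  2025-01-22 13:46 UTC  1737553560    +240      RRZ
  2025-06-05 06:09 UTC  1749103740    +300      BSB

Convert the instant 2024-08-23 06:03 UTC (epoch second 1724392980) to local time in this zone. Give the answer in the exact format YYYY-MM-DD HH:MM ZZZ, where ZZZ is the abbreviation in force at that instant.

2024-08-23 11:03 BSB

Query: 2024-08-23 06:03 UTC
Rule 1/3 (BSB, +05:00): 2024-08-06 03:50 UTC ≤ query < 2025-01-22 13:46 UTC
6·60 + 3 + 300 = 663 min
663 = 0·1440 + 663; 663 = 11·60 + 3 → 11:03, same day
→ 2024-08-23 11:03 BSB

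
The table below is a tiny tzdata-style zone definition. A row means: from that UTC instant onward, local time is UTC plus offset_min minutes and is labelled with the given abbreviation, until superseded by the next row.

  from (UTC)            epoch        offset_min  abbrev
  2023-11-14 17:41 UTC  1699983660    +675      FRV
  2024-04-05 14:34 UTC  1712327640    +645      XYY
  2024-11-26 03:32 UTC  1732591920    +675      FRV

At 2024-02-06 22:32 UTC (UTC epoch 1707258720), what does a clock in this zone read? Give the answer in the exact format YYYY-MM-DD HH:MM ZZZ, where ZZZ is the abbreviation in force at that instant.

2024-02-07 09:47 FRV

Query: 2024-02-06 22:32 UTC
Rule 1/3 (FRV, +11:15): 2023-11-14 17:41 UTC ≤ query < 2024-04-05 14:34 UTC
22·60 + 32 + 675 = 2027 min
2027 = 1·1440 + 587; 587 = 9·60 + 47 → 09:47, 2024-02-06 + 1 day = 2024-02-07
→ 2024-02-07 09:47 FRV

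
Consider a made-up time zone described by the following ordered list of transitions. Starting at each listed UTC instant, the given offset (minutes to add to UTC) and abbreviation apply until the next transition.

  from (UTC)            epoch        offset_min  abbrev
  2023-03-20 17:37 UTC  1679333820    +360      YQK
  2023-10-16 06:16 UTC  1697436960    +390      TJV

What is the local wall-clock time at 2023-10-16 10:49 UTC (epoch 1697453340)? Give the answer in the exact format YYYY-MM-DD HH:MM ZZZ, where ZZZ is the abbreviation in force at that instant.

2023-10-16 17:19 TJV

Query: 2023-10-16 10:49 UTC
Rule 2/2 (TJV, +06:30): 2023-10-16 06:16 UTC ≤ query < +∞
10·60 + 49 + 390 = 1039 min
1039 = 0·1440 + 1039; 1039 = 17·60 + 19 → 17:19, same day
→ 2023-10-16 17:19 TJV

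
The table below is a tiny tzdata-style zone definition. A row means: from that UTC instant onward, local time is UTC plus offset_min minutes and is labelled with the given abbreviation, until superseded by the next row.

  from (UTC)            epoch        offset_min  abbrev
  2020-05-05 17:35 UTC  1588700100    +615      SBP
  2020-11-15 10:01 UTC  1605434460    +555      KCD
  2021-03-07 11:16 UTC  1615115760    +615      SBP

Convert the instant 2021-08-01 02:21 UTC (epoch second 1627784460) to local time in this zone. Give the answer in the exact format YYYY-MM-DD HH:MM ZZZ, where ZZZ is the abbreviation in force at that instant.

2021-08-01 12:36 SBP

Query: 2021-08-01 02:21 UTC
Rule 3/3 (SBP, +10:15): 2021-03-07 11:16 UTC ≤ query < +∞
2·60 + 21 + 615 = 756 min
756 = 0·1440 + 756; 756 = 12·60 + 36 → 12:36, same day
→ 2021-08-01 12:36 SBP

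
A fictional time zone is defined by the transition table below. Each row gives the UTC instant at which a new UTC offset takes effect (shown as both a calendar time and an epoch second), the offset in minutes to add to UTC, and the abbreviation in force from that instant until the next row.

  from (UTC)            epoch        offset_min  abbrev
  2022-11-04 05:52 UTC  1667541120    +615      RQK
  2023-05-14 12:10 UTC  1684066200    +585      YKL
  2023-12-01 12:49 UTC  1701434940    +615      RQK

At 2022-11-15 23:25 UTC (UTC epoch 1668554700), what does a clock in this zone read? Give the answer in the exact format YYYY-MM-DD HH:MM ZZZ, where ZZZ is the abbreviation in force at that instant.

2022-11-16 09:40 RQK

Query: 2022-11-15 23:25 UTC
Rule 1/3 (RQK, +10:15): 2022-11-04 05:52 UTC ≤ query < 2023-05-14 12:10 UTC
23·60 + 25 + 615 = 2020 min
2020 = 1·1440 + 580; 580 = 9·60 + 40 → 09:40, 2022-11-15 + 1 day = 2022-11-16
→ 2022-11-16 09:40 RQK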